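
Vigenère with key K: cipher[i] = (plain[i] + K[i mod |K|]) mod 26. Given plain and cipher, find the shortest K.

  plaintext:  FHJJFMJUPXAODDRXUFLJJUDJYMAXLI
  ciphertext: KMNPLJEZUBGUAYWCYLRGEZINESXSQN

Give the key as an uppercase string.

  i= 0: K-F =  5 → F
  i= 1: M-H =  5 → F
  i= 2: N-J =  4 → E
  i= 3: P-J =  6 → G
  i= 4: L-F =  6 → G
  i= 5: J-M = 23 → X
  i= 6: E-J = 21 → V
  i= 7: Z-U =  5 → F
  i= 8: U-P =  5 → F
  i= 9: B-X =  4 → E
  i=10: G-A =  6 → G
  i=11: U-O =  6 → G
  i=12: A-D = 23 → X
  i=13: Y-D = 21 → V
  i=14: W-R =  5 → F
  i=15: C-X =  5 → F
  i=16: Y-U =  4 → E
  i=17: L-F =  6 → G
  i=18: R-L =  6 → G
  i=19: G-J = 23 → X
  i=20: E-J = 21 → V
  i=21: Z-U =  5 → F
  i=22: I-D =  5 → F
  i=23: N-J =  4 → E
  i=24: E-Y =  6 → G
  i=25: S-M =  6 → G
  i=26: X-A = 23 → X
  i=27: S-X = 21 → V
  i=28: Q-L =  5 → F
  i=29: N-I =  5 → F
  shifts repeat with period 7: FFEGGXV

FFEGGXV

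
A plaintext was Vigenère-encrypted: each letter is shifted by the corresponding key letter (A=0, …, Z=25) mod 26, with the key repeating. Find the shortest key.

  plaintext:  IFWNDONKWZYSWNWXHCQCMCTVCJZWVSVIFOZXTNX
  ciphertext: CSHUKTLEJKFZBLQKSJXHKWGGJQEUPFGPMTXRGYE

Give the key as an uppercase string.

  i= 0: C-I = 20 → U
  i= 1: S-F = 13 → N
  i= 2: H-W = 11 → L
  i= 3: U-N =  7 → H
  i= 4: K-D =  7 → H
  i= 5: T-O =  5 → F
  i= 6: L-N = 24 → Y
  i= 7: E-K = 20 → U
  i= 8: J-W = 13 → N
  i= 9: K-Z = 11 → L
  i=10: F-Y =  7 → H
  i=11: Z-S =  7 → H
  i=12: B-W =  5 → F
  i=13: L-N = 24 → Y
  i=14: Q-W = 20 → U
  i=15: K-X = 13 → N
  i=16: S-H = 11 → L
  i=17: J-C =  7 → H
  i=18: X-Q =  7 → H
  i=19: H-C =  5 → F
  i=20: K-M = 24 → Y
  i=21: W-C = 20 → U
  i=22: G-T = 13 → N
  i=23: G-V = 11 → L
  i=24: J-C =  7 → H
  i=25: Q-J =  7 → H
  i=26: E-Z =  5 → F
  i=27: U-W = 24 → Y
  i=28: P-V = 20 → U
  i=29: F-S = 13 → N
  i=30: G-V = 11 → L
  i=31: P-I =  7 → H
  i=32: M-F =  7 → H
  i=33: T-O =  5 → F
  i=34: X-Z = 24 → Y
  i=35: R-X = 20 → U
  i=36: G-T = 13 → N
  i=37: Y-N = 11 → L
  i=38: E-X =  7 → H
  shifts repeat with period 7: UNLHHFY

UNLHHFY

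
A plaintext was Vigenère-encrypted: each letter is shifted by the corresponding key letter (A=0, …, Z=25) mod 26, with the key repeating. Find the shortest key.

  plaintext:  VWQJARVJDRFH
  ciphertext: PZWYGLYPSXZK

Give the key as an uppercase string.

UDGPG

  i= 0: P-V = 20 → U
  i= 1: Z-W =  3 → D
  i= 2: W-Q =  6 → G
  i= 3: Y-J = 15 → P
  i= 4: G-A =  6 → G
  i= 5: L-R = 20 → U
  i= 6: Y-V =  3 → D
  i= 7: P-J =  6 → G
  i= 8: S-D = 15 → P
  i= 9: X-R =  6 → G
  i=10: Z-F = 20 → U
  i=11: K-H =  3 → D
  shifts repeat with period 5: UDGPG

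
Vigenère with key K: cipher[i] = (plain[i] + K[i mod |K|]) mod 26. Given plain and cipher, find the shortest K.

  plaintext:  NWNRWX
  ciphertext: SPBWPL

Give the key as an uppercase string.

  i= 0: S-N =  5 → F
  i= 1: P-W = 19 → T
  i= 2: B-N = 14 → O
  i= 3: W-R =  5 → F
  i= 4: P-W = 19 → T
  i= 5: L-X = 14 → O
  shifts repeat with period 3: FTO

FTO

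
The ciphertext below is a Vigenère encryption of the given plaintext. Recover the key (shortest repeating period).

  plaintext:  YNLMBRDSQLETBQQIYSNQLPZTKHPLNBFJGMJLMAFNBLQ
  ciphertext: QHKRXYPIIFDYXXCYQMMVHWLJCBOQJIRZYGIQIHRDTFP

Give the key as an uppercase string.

SUZFWHMQ

  i= 0: Q-Y = 18 → S
  i= 1: H-N = 20 → U
  i= 2: K-L = 25 → Z
  i= 3: R-M =  5 → F
  i= 4: X-B = 22 → W
  i= 5: Y-R =  7 → H
  i= 6: P-D = 12 → M
  i= 7: I-S = 16 → Q
  i= 8: I-Q = 18 → S
  i= 9: F-L = 20 → U
  i=10: D-E = 25 → Z
  i=11: Y-T =  5 → F
  i=12: X-B = 22 → W
  i=13: X-Q =  7 → H
  i=14: C-Q = 12 → M
  i=15: Y-I = 16 → Q
  i=16: Q-Y = 18 → S
  i=17: M-S = 20 → U
  i=18: M-N = 25 → Z
  i=19: V-Q =  5 → F
  i=20: H-L = 22 → W
  i=21: W-P =  7 → H
  i=22: L-Z = 12 → M
  i=23: J-T = 16 → Q
  i=24: C-K = 18 → S
  i=25: B-H = 20 → U
  i=26: O-P = 25 → Z
  i=27: Q-L =  5 → F
  i=28: J-N = 22 → W
  i=29: I-B =  7 → H
  i=30: R-F = 12 → M
  i=31: Z-J = 16 → Q
  i=32: Y-G = 18 → S
  i=33: G-M = 20 → U
  i=34: I-J = 25 → Z
  i=35: Q-L =  5 → F
  i=36: I-M = 22 → W
  i=37: H-A =  7 → H
  i=38: R-F = 12 → M
  i=39: D-N = 16 → Q
  i=40: T-B = 18 → S
  i=41: F-L = 20 → U
  i=42: P-Q = 25 → Z
  shifts repeat with period 8: SUZFWHMQ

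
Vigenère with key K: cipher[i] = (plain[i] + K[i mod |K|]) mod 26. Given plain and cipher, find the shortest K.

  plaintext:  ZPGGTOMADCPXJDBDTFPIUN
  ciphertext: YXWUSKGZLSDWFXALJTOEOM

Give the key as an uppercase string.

  i= 0: Y-Z = 25 → Z
  i= 1: X-P =  8 → I
  i= 2: W-G = 16 → Q
  i= 3: U-G = 14 → O
  i= 4: S-T = 25 → Z
  i= 5: K-O = 22 → W
  i= 6: G-M = 20 → U
  i= 7: Z-A = 25 → Z
  i= 8: L-D =  8 → I
  i= 9: S-C = 16 → Q
  i=10: D-P = 14 → O
  i=11: W-X = 25 → Z
  i=12: F-J = 22 → W
  i=13: X-D = 20 → U
  i=14: A-B = 25 → Z
  i=15: L-D =  8 → I
  i=16: J-T = 16 → Q
  i=17: T-F = 14 → O
  i=18: O-P = 25 → Z
  i=19: E-I = 22 → W
  i=20: O-U = 20 → U
  i=21: M-N = 25 → Z
  shifts repeat with period 7: ZIQOZWU

ZIQOZWU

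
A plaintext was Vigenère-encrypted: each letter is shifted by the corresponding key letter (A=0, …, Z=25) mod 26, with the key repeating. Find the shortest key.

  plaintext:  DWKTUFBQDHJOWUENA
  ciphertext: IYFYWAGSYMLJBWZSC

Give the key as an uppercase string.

  i= 0: I-D =  5 → F
  i= 1: Y-W =  2 → C
  i= 2: F-K = 21 → V
  i= 3: Y-T =  5 → F
  i= 4: W-U =  2 → C
  i= 5: A-F = 21 → V
  i= 6: G-B =  5 → F
  i= 7: S-Q =  2 → C
  i= 8: Y-D = 21 → V
  i= 9: M-H =  5 → F
  i=10: L-J =  2 → C
  i=11: J-O = 21 → V
  i=12: B-W =  5 → F
  i=13: W-U =  2 → C
  i=14: Z-E = 21 → V
  i=15: S-N =  5 → F
  i=16: C-A =  2 → C
  shifts repeat with period 3: FCV

FCV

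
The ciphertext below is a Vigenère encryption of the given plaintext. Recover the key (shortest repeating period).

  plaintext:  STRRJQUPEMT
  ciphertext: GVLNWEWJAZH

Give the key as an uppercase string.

  i= 0: G-S = 14 → O
  i= 1: V-T =  2 → C
  i= 2: L-R = 20 → U
  i= 3: N-R = 22 → W
  i= 4: W-J = 13 → N
  i= 5: E-Q = 14 → O
  i= 6: W-U =  2 → C
  i= 7: J-P = 20 → U
  i= 8: A-E = 22 → W
  i= 9: Z-M = 13 → N
  i=10: H-T = 14 → O
  shifts repeat with period 5: OCUWN

OCUWN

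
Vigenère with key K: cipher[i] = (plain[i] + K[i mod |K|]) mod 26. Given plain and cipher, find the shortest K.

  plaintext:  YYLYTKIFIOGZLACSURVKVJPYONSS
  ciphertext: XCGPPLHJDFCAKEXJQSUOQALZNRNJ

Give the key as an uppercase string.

  i= 0: X-Y = 25 → Z
  i= 1: C-Y =  4 → E
  i= 2: G-L = 21 → V
  i= 3: P-Y = 17 → R
  i= 4: P-T = 22 → W
  i= 5: L-K =  1 → B
  i= 6: H-I = 25 → Z
  i= 7: J-F =  4 → E
  i= 8: D-I = 21 → V
  i= 9: F-O = 17 → R
  i=10: C-G = 22 → W
  i=11: A-Z =  1 → B
  i=12: K-L = 25 → Z
  i=13: E-A =  4 → E
  i=14: X-C = 21 → V
  i=15: J-S = 17 → R
  i=16: Q-U = 22 → W
  i=17: S-R =  1 → B
  i=18: U-V = 25 → Z
  i=19: O-K =  4 → E
  i=20: Q-V = 21 → V
  i=21: A-J = 17 → R
  i=22: L-P = 22 → W
  i=23: Z-Y =  1 → B
  i=24: N-O = 25 → Z
  i=25: R-N =  4 → E
  i=26: N-S = 21 → V
  i=27: J-S = 17 → R
  shifts repeat with period 6: ZEVRWB

ZEVRWB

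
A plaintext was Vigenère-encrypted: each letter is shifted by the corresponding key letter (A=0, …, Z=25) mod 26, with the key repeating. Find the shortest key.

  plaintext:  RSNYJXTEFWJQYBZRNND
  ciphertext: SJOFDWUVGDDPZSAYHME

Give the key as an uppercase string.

  i= 0: S-R =  1 → B
  i= 1: J-S = 17 → R
  i= 2: O-N =  1 → B
  i= 3: F-Y =  7 → H
  i= 4: D-J = 20 → U
  i= 5: W-X = 25 → Z
  i= 6: U-T =  1 → B
  i= 7: V-E = 17 → R
  i= 8: G-F =  1 → B
  i= 9: D-W =  7 → H
  i=10: D-J = 20 → U
  i=11: P-Q = 25 → Z
  i=12: Z-Y =  1 → B
  i=13: S-B = 17 → R
  i=14: A-Z =  1 → B
  i=15: Y-R =  7 → H
  i=16: H-N = 20 → U
  i=17: M-N = 25 → Z
  i=18: E-D =  1 → B
  shifts repeat with period 6: BRBHUZ

BRBHUZ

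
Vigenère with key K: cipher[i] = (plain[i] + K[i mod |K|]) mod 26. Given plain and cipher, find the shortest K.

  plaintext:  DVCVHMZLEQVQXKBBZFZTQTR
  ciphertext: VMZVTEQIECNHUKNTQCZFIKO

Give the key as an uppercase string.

SRXAM

  i= 0: V-D = 18 → S
  i= 1: M-V = 17 → R
  i= 2: Z-C = 23 → X
  i= 3: V-V =  0 → A
  i= 4: T-H = 12 → M
  i= 5: E-M = 18 → S
  i= 6: Q-Z = 17 → R
  i= 7: I-L = 23 → X
  i= 8: E-E =  0 → A
  i= 9: C-Q = 12 → M
  i=10: N-V = 18 → S
  i=11: H-Q = 17 → R
  i=12: U-X = 23 → X
  i=13: K-K =  0 → A
  i=14: N-B = 12 → M
  i=15: T-B = 18 → S
  i=16: Q-Z = 17 → R
  i=17: C-F = 23 → X
  i=18: Z-Z =  0 → A
  i=19: F-T = 12 → M
  i=20: I-Q = 18 → S
  i=21: K-T = 17 → R
  i=22: O-R = 23 → X
  shifts repeat with period 5: SRXAM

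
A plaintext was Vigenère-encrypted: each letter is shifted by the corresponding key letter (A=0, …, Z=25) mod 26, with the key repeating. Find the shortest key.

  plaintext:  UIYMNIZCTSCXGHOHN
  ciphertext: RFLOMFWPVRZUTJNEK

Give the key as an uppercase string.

XXNCZ

  i= 0: R-U = 23 → X
  i= 1: F-I = 23 → X
  i= 2: L-Y = 13 → N
  i= 3: O-M =  2 → C
  i= 4: M-N = 25 → Z
  i= 5: F-I = 23 → X
  i= 6: W-Z = 23 → X
  i= 7: P-C = 13 → N
  i= 8: V-T =  2 → C
  i= 9: R-S = 25 → Z
  i=10: Z-C = 23 → X
  i=11: U-X = 23 → X
  i=12: T-G = 13 → N
  i=13: J-H =  2 → C
  i=14: N-O = 25 → Z
  i=15: E-H = 23 → X
  i=16: K-N = 23 → X
  shifts repeat with period 5: XXNCZ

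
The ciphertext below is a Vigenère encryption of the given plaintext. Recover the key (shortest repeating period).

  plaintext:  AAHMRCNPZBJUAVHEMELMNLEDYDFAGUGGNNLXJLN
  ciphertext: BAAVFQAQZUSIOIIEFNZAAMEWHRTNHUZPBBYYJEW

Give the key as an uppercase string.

  i= 0: B-A =  1 → B
  i= 1: A-A =  0 → A
  i= 2: A-H = 19 → T
  i= 3: V-M =  9 → J
  i= 4: F-R = 14 → O
  i= 5: Q-C = 14 → O
  i= 6: A-N = 13 → N
  i= 7: Q-P =  1 → B
  i= 8: Z-Z =  0 → A
  i= 9: U-B = 19 → T
  i=10: S-J =  9 → J
  i=11: I-U = 14 → O
  i=12: O-A = 14 → O
  i=13: I-V = 13 → N
  i=14: I-H =  1 → B
  i=15: E-E =  0 → A
  i=16: F-M = 19 → T
  i=17: N-E =  9 → J
  i=18: Z-L = 14 → O
  i=19: A-M = 14 → O
  i=20: A-N = 13 → N
  i=21: M-L =  1 → B
  i=22: E-E =  0 → A
  i=23: W-D = 19 → T
  i=24: H-Y =  9 → J
  i=25: R-D = 14 → O
  i=26: T-F = 14 → O
  i=27: N-A = 13 → N
  i=28: H-G =  1 → B
  i=29: U-U =  0 → A
  i=30: Z-G = 19 → T
  i=31: P-G =  9 → J
  i=32: B-N = 14 → O
  i=33: B-N = 14 → O
  i=34: Y-L = 13 → N
  i=35: Y-X =  1 → B
  i=36: J-J =  0 → A
  i=37: E-L = 19 → T
  i=38: W-N =  9 → J
  shifts repeat with period 7: BATJOON

BATJOON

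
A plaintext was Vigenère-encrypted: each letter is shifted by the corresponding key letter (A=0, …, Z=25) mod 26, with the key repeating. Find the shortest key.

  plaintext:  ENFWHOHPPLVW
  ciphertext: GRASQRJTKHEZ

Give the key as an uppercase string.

  i= 0: G-E =  2 → C
  i= 1: R-N =  4 → E
  i= 2: A-F = 21 → V
  i= 3: S-W = 22 → W
  i= 4: Q-H =  9 → J
  i= 5: R-O =  3 → D
  i= 6: J-H =  2 → C
  i= 7: T-P =  4 → E
  i= 8: K-P = 21 → V
  i= 9: H-L = 22 → W
  i=10: E-V =  9 → J
  i=11: Z-W =  3 → D
  shifts repeat with period 6: CEVWJD

CEVWJD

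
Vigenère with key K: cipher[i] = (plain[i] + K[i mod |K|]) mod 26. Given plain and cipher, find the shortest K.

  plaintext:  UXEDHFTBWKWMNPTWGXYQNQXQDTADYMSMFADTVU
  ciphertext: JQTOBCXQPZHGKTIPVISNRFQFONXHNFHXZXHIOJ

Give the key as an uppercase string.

  i= 0: J-U = 15 → P
  i= 1: Q-X = 19 → T
  i= 2: T-E = 15 → P
  i= 3: O-D = 11 → L
  i= 4: B-H = 20 → U
  i= 5: C-F = 23 → X
  i= 6: X-T =  4 → E
  i= 7: Q-B = 15 → P
  i= 8: P-W = 19 → T
  i= 9: Z-K = 15 → P
  i=10: H-W = 11 → L
  i=11: G-M = 20 → U
  i=12: K-N = 23 → X
  i=13: T-P =  4 → E
  i=14: I-T = 15 → P
  i=15: P-W = 19 → T
  i=16: V-G = 15 → P
  i=17: I-X = 11 → L
  i=18: S-Y = 20 → U
  i=19: N-Q = 23 → X
  i=20: R-N =  4 → E
  i=21: F-Q = 15 → P
  i=22: Q-X = 19 → T
  i=23: F-Q = 15 → P
  i=24: O-D = 11 → L
  i=25: N-T = 20 → U
  i=26: X-A = 23 → X
  i=27: H-D =  4 → E
  i=28: N-Y = 15 → P
  i=29: F-M = 19 → T
  i=30: H-S = 15 → P
  i=31: X-M = 11 → L
  i=32: Z-F = 20 → U
  i=33: X-A = 23 → X
  i=34: H-D =  4 → E
  i=35: I-T = 15 → P
  i=36: O-V = 19 → T
  i=37: J-U = 15 → P
  shifts repeat with period 7: PTPLUXE

PTPLUXE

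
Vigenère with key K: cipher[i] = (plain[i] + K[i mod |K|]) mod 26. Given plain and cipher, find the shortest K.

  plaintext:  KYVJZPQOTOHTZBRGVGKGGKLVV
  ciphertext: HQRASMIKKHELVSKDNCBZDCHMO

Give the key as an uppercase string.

XSWRT

  i= 0: H-K = 23 → X
  i= 1: Q-Y = 18 → S
  i= 2: R-V = 22 → W
  i= 3: A-J = 17 → R
  i= 4: S-Z = 19 → T
  i= 5: M-P = 23 → X
  i= 6: I-Q = 18 → S
  i= 7: K-O = 22 → W
  i= 8: K-T = 17 → R
  i= 9: H-O = 19 → T
  i=10: E-H = 23 → X
  i=11: L-T = 18 → S
  i=12: V-Z = 22 → W
  i=13: S-B = 17 → R
  i=14: K-R = 19 → T
  i=15: D-G = 23 → X
  i=16: N-V = 18 → S
  i=17: C-G = 22 → W
  i=18: B-K = 17 → R
  i=19: Z-G = 19 → T
  i=20: D-G = 23 → X
  i=21: C-K = 18 → S
  i=22: H-L = 22 → W
  i=23: M-V = 17 → R
  i=24: O-V = 19 → T
  shifts repeat with period 5: XSWRT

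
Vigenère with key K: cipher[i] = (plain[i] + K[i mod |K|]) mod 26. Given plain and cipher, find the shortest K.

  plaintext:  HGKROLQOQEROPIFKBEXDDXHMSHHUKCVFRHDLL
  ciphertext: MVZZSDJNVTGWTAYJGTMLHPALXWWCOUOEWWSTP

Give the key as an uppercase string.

FPPIESTZ

  i= 0: M-H =  5 → F
  i= 1: V-G = 15 → P
  i= 2: Z-K = 15 → P
  i= 3: Z-R =  8 → I
  i= 4: S-O =  4 → E
  i= 5: D-L = 18 → S
  i= 6: J-Q = 19 → T
  i= 7: N-O = 25 → Z
  i= 8: V-Q =  5 → F
  i= 9: T-E = 15 → P
  i=10: G-R = 15 → P
  i=11: W-O =  8 → I
  i=12: T-P =  4 → E
  i=13: A-I = 18 → S
  i=14: Y-F = 19 → T
  i=15: J-K = 25 → Z
  i=16: G-B =  5 → F
  i=17: T-E = 15 → P
  i=18: M-X = 15 → P
  i=19: L-D =  8 → I
  i=20: H-D =  4 → E
  i=21: P-X = 18 → S
  i=22: A-H = 19 → T
  i=23: L-M = 25 → Z
  i=24: X-S =  5 → F
  i=25: W-H = 15 → P
  i=26: W-H = 15 → P
  i=27: C-U =  8 → I
  i=28: O-K =  4 → E
  i=29: U-C = 18 → S
  i=30: O-V = 19 → T
  i=31: E-F = 25 → Z
  i=32: W-R =  5 → F
  i=33: W-H = 15 → P
  i=34: S-D = 15 → P
  i=35: T-L =  8 → I
  i=36: P-L =  4 → E
  shifts repeat with period 8: FPPIESTZ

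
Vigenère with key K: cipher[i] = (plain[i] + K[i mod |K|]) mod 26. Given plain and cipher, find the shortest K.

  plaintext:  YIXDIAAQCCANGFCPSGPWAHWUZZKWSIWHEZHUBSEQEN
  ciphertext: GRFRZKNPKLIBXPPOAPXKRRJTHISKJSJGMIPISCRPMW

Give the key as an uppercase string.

  i= 0: G-Y =  8 → I
  i= 1: R-I =  9 → J
  i= 2: F-X =  8 → I
  i= 3: R-D = 14 → O
  i= 4: Z-I = 17 → R
  i= 5: K-A = 10 → K
  i= 6: N-A = 13 → N
  i= 7: P-Q = 25 → Z
  i= 8: K-C =  8 → I
  i= 9: L-C =  9 → J
  i=10: I-A =  8 → I
  i=11: B-N = 14 → O
  i=12: X-G = 17 → R
  i=13: P-F = 10 → K
  i=14: P-C = 13 → N
  i=15: O-P = 25 → Z
  i=16: A-S =  8 → I
  i=17: P-G =  9 → J
  i=18: X-P =  8 → I
  i=19: K-W = 14 → O
  i=20: R-A = 17 → R
  i=21: R-H = 10 → K
  i=22: J-W = 13 → N
  i=23: T-U = 25 → Z
  i=24: H-Z =  8 → I
  i=25: I-Z =  9 → J
  i=26: S-K =  8 → I
  i=27: K-W = 14 → O
  i=28: J-S = 17 → R
  i=29: S-I = 10 → K
  i=30: J-W = 13 → N
  i=31: G-H = 25 → Z
  i=32: M-E =  8 → I
  i=33: I-Z =  9 → J
  i=34: P-H =  8 → I
  i=35: I-U = 14 → O
  i=36: S-B = 17 → R
  i=37: C-S = 10 → K
  i=38: R-E = 13 → N
  i=39: P-Q = 25 → Z
  i=40: M-E =  8 → I
  i=41: W-N =  9 → J
  shifts repeat with period 8: IJIORKNZ

IJIORKNZ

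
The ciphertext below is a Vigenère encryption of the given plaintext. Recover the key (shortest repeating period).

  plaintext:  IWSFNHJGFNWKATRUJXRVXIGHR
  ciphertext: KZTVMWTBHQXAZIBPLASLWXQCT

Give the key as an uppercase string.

CDBQZPKV

  i= 0: K-I =  2 → C
  i= 1: Z-W =  3 → D
  i= 2: T-S =  1 → B
  i= 3: V-F = 16 → Q
  i= 4: M-N = 25 → Z
  i= 5: W-H = 15 → P
  i= 6: T-J = 10 → K
  i= 7: B-G = 21 → V
  i= 8: H-F =  2 → C
  i= 9: Q-N =  3 → D
  i=10: X-W =  1 → B
  i=11: A-K = 16 → Q
  i=12: Z-A = 25 → Z
  i=13: I-T = 15 → P
  i=14: B-R = 10 → K
  i=15: P-U = 21 → V
  i=16: L-J =  2 → C
  i=17: A-X =  3 → D
  i=18: S-R =  1 → B
  i=19: L-V = 16 → Q
  i=20: W-X = 25 → Z
  i=21: X-I = 15 → P
  i=22: Q-G = 10 → K
  i=23: C-H = 21 → V
  i=24: T-R =  2 → C
  shifts repeat with period 8: CDBQZPKV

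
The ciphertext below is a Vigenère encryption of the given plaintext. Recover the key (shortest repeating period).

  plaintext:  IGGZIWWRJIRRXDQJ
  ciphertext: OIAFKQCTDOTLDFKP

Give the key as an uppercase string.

  i= 0: O-I =  6 → G
  i= 1: I-G =  2 → C
  i= 2: A-G = 20 → U
  i= 3: F-Z =  6 → G
  i= 4: K-I =  2 → C
  i= 5: Q-W = 20 → U
  i= 6: C-W =  6 → G
  i= 7: T-R =  2 → C
  i= 8: D-J = 20 → U
  i= 9: O-I =  6 → G
  i=10: T-R =  2 → C
  i=11: L-R = 20 → U
  i=12: D-X =  6 → G
  i=13: F-D =  2 → C
  i=14: K-Q = 20 → U
  i=15: P-J =  6 → G
  shifts repeat with period 3: GCU

GCU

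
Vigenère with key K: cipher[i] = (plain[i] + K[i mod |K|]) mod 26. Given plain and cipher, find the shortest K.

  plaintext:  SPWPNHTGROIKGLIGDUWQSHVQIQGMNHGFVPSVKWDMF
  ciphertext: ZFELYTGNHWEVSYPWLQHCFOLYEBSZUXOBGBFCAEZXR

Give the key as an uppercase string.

  i= 0: Z-S =  7 → H
  i= 1: F-P = 16 → Q
  i= 2: E-W =  8 → I
  i= 3: L-P = 22 → W
  i= 4: Y-N = 11 → L
  i= 5: T-H = 12 → M
  i= 6: G-T = 13 → N
  i= 7: N-G =  7 → H
  i= 8: H-R = 16 → Q
  i= 9: W-O =  8 → I
  i=10: E-I = 22 → W
  i=11: V-K = 11 → L
  i=12: S-G = 12 → M
  i=13: Y-L = 13 → N
  i=14: P-I =  7 → H
  i=15: W-G = 16 → Q
  i=16: L-D =  8 → I
  i=17: Q-U = 22 → W
  i=18: H-W = 11 → L
  i=19: C-Q = 12 → M
  i=20: F-S = 13 → N
  i=21: O-H =  7 → H
  i=22: L-V = 16 → Q
  i=23: Y-Q =  8 → I
  i=24: E-I = 22 → W
  i=25: B-Q = 11 → L
  i=26: S-G = 12 → M
  i=27: Z-M = 13 → N
  i=28: U-N =  7 → H
  i=29: X-H = 16 → Q
  i=30: O-G =  8 → I
  i=31: B-F = 22 → W
  i=32: G-V = 11 → L
  i=33: B-P = 12 → M
  i=34: F-S = 13 → N
  i=35: C-V =  7 → H
  i=36: A-K = 16 → Q
  i=37: E-W =  8 → I
  i=38: Z-D = 22 → W
  i=39: X-M = 11 → L
  i=40: R-F = 12 → M
  shifts repeat with period 7: HQIWLMN

HQIWLMN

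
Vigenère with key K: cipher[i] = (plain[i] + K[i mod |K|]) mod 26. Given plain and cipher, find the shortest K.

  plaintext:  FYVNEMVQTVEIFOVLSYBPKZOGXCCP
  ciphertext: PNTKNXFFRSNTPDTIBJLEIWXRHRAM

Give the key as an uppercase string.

KPYXJL

  i= 0: P-F = 10 → K
  i= 1: N-Y = 15 → P
  i= 2: T-V = 24 → Y
  i= 3: K-N = 23 → X
  i= 4: N-E =  9 → J
  i= 5: X-M = 11 → L
  i= 6: F-V = 10 → K
  i= 7: F-Q = 15 → P
  i= 8: R-T = 24 → Y
  i= 9: S-V = 23 → X
  i=10: N-E =  9 → J
  i=11: T-I = 11 → L
  i=12: P-F = 10 → K
  i=13: D-O = 15 → P
  i=14: T-V = 24 → Y
  i=15: I-L = 23 → X
  i=16: B-S =  9 → J
  i=17: J-Y = 11 → L
  i=18: L-B = 10 → K
  i=19: E-P = 15 → P
  i=20: I-K = 24 → Y
  i=21: W-Z = 23 → X
  i=22: X-O =  9 → J
  i=23: R-G = 11 → L
  i=24: H-X = 10 → K
  i=25: R-C = 15 → P
  i=26: A-C = 24 → Y
  i=27: M-P = 23 → X
  shifts repeat with period 6: KPYXJL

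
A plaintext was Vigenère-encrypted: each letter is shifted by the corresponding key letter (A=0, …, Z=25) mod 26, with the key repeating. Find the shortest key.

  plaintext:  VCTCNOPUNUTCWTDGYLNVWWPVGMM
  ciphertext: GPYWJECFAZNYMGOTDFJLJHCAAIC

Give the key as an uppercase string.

LNFUWQN

  i= 0: G-V = 11 → L
  i= 1: P-C = 13 → N
  i= 2: Y-T =  5 → F
  i= 3: W-C = 20 → U
  i= 4: J-N = 22 → W
  i= 5: E-O = 16 → Q
  i= 6: C-P = 13 → N
  i= 7: F-U = 11 → L
  i= 8: A-N = 13 → N
  i= 9: Z-U =  5 → F
  i=10: N-T = 20 → U
  i=11: Y-C = 22 → W
  i=12: M-W = 16 → Q
  i=13: G-T = 13 → N
  i=14: O-D = 11 → L
  i=15: T-G = 13 → N
  i=16: D-Y =  5 → F
  i=17: F-L = 20 → U
  i=18: J-N = 22 → W
  i=19: L-V = 16 → Q
  i=20: J-W = 13 → N
  i=21: H-W = 11 → L
  i=22: C-P = 13 → N
  i=23: A-V =  5 → F
  i=24: A-G = 20 → U
  i=25: I-M = 22 → W
  i=26: C-M = 16 → Q
  shifts repeat with period 7: LNFUWQN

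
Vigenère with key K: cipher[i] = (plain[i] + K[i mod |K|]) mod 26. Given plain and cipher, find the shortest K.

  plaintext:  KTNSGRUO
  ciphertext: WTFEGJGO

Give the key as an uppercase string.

MAS

  i= 0: W-K = 12 → M
  i= 1: T-T =  0 → A
  i= 2: F-N = 18 → S
  i= 3: E-S = 12 → M
  i= 4: G-G =  0 → A
  i= 5: J-R = 18 → S
  i= 6: G-U = 12 → M
  i= 7: O-O =  0 → A
  shifts repeat with period 3: MAS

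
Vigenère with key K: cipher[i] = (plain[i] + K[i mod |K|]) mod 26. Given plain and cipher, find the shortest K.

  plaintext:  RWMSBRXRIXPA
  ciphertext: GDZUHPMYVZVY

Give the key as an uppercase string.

PHNCGY

  i= 0: G-R = 15 → P
  i= 1: D-W =  7 → H
  i= 2: Z-M = 13 → N
  i= 3: U-S =  2 → C
  i= 4: H-B =  6 → G
  i= 5: P-R = 24 → Y
  i= 6: M-X = 15 → P
  i= 7: Y-R =  7 → H
  i= 8: V-I = 13 → N
  i= 9: Z-X =  2 → C
  i=10: V-P =  6 → G
  i=11: Y-A = 24 → Y
  shifts repeat with period 6: PHNCGY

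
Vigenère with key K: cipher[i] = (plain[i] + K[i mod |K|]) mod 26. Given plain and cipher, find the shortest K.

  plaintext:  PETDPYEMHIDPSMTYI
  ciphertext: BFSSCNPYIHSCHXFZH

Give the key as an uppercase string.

  i= 0: B-P = 12 → M
  i= 1: F-E =  1 → B
  i= 2: S-T = 25 → Z
  i= 3: S-D = 15 → P
  i= 4: C-P = 13 → N
  i= 5: N-Y = 15 → P
  i= 6: P-E = 11 → L
  i= 7: Y-M = 12 → M
  i= 8: I-H =  1 → B
  i= 9: H-I = 25 → Z
  i=10: S-D = 15 → P
  i=11: C-P = 13 → N
  i=12: H-S = 15 → P
  i=13: X-M = 11 → L
  i=14: F-T = 12 → M
  i=15: Z-Y =  1 → B
  i=16: H-I = 25 → Z
  shifts repeat with period 7: MBZPNPL

MBZPNPL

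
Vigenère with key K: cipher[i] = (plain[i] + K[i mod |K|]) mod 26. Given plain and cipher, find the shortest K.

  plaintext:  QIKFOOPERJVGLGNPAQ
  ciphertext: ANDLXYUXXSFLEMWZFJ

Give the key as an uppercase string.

  i= 0: A-Q = 10 → K
  i= 1: N-I =  5 → F
  i= 2: D-K = 19 → T
  i= 3: L-F =  6 → G
  i= 4: X-O =  9 → J
  i= 5: Y-O = 10 → K
  i= 6: U-P =  5 → F
  i= 7: X-E = 19 → T
  i= 8: X-R =  6 → G
  i= 9: S-J =  9 → J
  i=10: F-V = 10 → K
  i=11: L-G =  5 → F
  i=12: E-L = 19 → T
  i=13: M-G =  6 → G
  i=14: W-N =  9 → J
  i=15: Z-P = 10 → K
  i=16: F-A =  5 → F
  i=17: J-Q = 19 → T
  shifts repeat with period 5: KFTGJ

KFTGJ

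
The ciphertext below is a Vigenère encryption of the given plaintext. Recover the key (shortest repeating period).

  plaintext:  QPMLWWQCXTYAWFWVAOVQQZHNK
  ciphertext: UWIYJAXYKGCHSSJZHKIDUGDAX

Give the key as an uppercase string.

  i= 0: U-Q =  4 → E
  i= 1: W-P =  7 → H
  i= 2: I-M = 22 → W
  i= 3: Y-L = 13 → N
  i= 4: J-W = 13 → N
  i= 5: A-W =  4 → E
  i= 6: X-Q =  7 → H
  i= 7: Y-C = 22 → W
  i= 8: K-X = 13 → N
  i= 9: G-T = 13 → N
  i=10: C-Y =  4 → E
  i=11: H-A =  7 → H
  i=12: S-W = 22 → W
  i=13: S-F = 13 → N
  i=14: J-W = 13 → N
  i=15: Z-V =  4 → E
  i=16: H-A =  7 → H
  i=17: K-O = 22 → W
  i=18: I-V = 13 → N
  i=19: D-Q = 13 → N
  i=20: U-Q =  4 → E
  i=21: G-Z =  7 → H
  i=22: D-H = 22 → W
  i=23: A-N = 13 → N
  i=24: X-K = 13 → N
  shifts repeat with period 5: EHWNN

EHWNN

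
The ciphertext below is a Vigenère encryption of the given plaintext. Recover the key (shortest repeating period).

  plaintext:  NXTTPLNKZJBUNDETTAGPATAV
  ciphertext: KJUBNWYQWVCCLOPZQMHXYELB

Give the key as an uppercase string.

  i= 0: K-N = 23 → X
  i= 1: J-X = 12 → M
  i= 2: U-T =  1 → B
  i= 3: B-T =  8 → I
  i= 4: N-P = 24 → Y
  i= 5: W-L = 11 → L
  i= 6: Y-N = 11 → L
  i= 7: Q-K =  6 → G
  i= 8: W-Z = 23 → X
  i= 9: V-J = 12 → M
  i=10: C-B =  1 → B
  i=11: C-U =  8 → I
  i=12: L-N = 24 → Y
  i=13: O-D = 11 → L
  i=14: P-E = 11 → L
  i=15: Z-T =  6 → G
  i=16: Q-T = 23 → X
  i=17: M-A = 12 → M
  i=18: H-G =  1 → B
  i=19: X-P =  8 → I
  i=20: Y-A = 24 → Y
  i=21: E-T = 11 → L
  i=22: L-A = 11 → L
  i=23: B-V =  6 → G
  shifts repeat with period 8: XMBIYLLG

XMBIYLLG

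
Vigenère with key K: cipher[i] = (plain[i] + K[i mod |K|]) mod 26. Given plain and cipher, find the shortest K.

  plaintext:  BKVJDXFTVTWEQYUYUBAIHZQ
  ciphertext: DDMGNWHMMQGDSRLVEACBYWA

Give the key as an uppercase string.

CTRXKZ

  i= 0: D-B =  2 → C
  i= 1: D-K = 19 → T
  i= 2: M-V = 17 → R
  i= 3: G-J = 23 → X
  i= 4: N-D = 10 → K
  i= 5: W-X = 25 → Z
  i= 6: H-F =  2 → C
  i= 7: M-T = 19 → T
  i= 8: M-V = 17 → R
  i= 9: Q-T = 23 → X
  i=10: G-W = 10 → K
  i=11: D-E = 25 → Z
  i=12: S-Q =  2 → C
  i=13: R-Y = 19 → T
  i=14: L-U = 17 → R
  i=15: V-Y = 23 → X
  i=16: E-U = 10 → K
  i=17: A-B = 25 → Z
  i=18: C-A =  2 → C
  i=19: B-I = 19 → T
  i=20: Y-H = 17 → R
  i=21: W-Z = 23 → X
  i=22: A-Q = 10 → K
  shifts repeat with period 6: CTRXKZ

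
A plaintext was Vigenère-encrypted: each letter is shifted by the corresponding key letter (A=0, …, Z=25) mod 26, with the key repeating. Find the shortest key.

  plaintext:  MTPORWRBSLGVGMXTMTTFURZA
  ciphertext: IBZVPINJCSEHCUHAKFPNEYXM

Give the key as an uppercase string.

WIKHYM

  i= 0: I-M = 22 → W
  i= 1: B-T =  8 → I
  i= 2: Z-P = 10 → K
  i= 3: V-O =  7 → H
  i= 4: P-R = 24 → Y
  i= 5: I-W = 12 → M
  i= 6: N-R = 22 → W
  i= 7: J-B =  8 → I
  i= 8: C-S = 10 → K
  i= 9: S-L =  7 → H
  i=10: E-G = 24 → Y
  i=11: H-V = 12 → M
  i=12: C-G = 22 → W
  i=13: U-M =  8 → I
  i=14: H-X = 10 → K
  i=15: A-T =  7 → H
  i=16: K-M = 24 → Y
  i=17: F-T = 12 → M
  i=18: P-T = 22 → W
  i=19: N-F =  8 → I
  i=20: E-U = 10 → K
  i=21: Y-R =  7 → H
  i=22: X-Z = 24 → Y
  i=23: M-A = 12 → M
  shifts repeat with period 6: WIKHYM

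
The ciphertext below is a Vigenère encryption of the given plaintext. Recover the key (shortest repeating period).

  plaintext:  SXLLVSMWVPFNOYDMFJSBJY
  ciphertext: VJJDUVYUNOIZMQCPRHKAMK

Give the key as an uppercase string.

DMYSZ

  i= 0: V-S =  3 → D
  i= 1: J-X = 12 → M
  i= 2: J-L = 24 → Y
  i= 3: D-L = 18 → S
  i= 4: U-V = 25 → Z
  i= 5: V-S =  3 → D
  i= 6: Y-M = 12 → M
  i= 7: U-W = 24 → Y
  i= 8: N-V = 18 → S
  i= 9: O-P = 25 → Z
  i=10: I-F =  3 → D
  i=11: Z-N = 12 → M
  i=12: M-O = 24 → Y
  i=13: Q-Y = 18 → S
  i=14: C-D = 25 → Z
  i=15: P-M =  3 → D
  i=16: R-F = 12 → M
  i=17: H-J = 24 → Y
  i=18: K-S = 18 → S
  i=19: A-B = 25 → Z
  i=20: M-J =  3 → D
  i=21: K-Y = 12 → M
  shifts repeat with period 5: DMYSZ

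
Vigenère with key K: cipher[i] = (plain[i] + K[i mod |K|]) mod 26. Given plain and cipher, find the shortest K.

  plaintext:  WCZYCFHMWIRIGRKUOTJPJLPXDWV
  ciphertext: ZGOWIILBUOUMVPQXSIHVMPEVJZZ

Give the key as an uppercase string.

DEPYG

  i= 0: Z-W =  3 → D
  i= 1: G-C =  4 → E
  i= 2: O-Z = 15 → P
  i= 3: W-Y = 24 → Y
  i= 4: I-C =  6 → G
  i= 5: I-F =  3 → D
  i= 6: L-H =  4 → E
  i= 7: B-M = 15 → P
  i= 8: U-W = 24 → Y
  i= 9: O-I =  6 → G
  i=10: U-R =  3 → D
  i=11: M-I =  4 → E
  i=12: V-G = 15 → P
  i=13: P-R = 24 → Y
  i=14: Q-K =  6 → G
  i=15: X-U =  3 → D
  i=16: S-O =  4 → E
  i=17: I-T = 15 → P
  i=18: H-J = 24 → Y
  i=19: V-P =  6 → G
  i=20: M-J =  3 → D
  i=21: P-L =  4 → E
  i=22: E-P = 15 → P
  i=23: V-X = 24 → Y
  i=24: J-D =  6 → G
  i=25: Z-W =  3 → D
  i=26: Z-V =  4 → E
  shifts repeat with period 5: DEPYG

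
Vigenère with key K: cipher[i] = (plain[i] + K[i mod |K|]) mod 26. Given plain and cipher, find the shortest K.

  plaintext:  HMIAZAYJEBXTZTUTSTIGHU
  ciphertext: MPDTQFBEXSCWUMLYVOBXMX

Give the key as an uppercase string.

FDVTR

  i= 0: M-H =  5 → F
  i= 1: P-M =  3 → D
  i= 2: D-I = 21 → V
  i= 3: T-A = 19 → T
  i= 4: Q-Z = 17 → R
  i= 5: F-A =  5 → F
  i= 6: B-Y =  3 → D
  i= 7: E-J = 21 → V
  i= 8: X-E = 19 → T
  i= 9: S-B = 17 → R
  i=10: C-X =  5 → F
  i=11: W-T =  3 → D
  i=12: U-Z = 21 → V
  i=13: M-T = 19 → T
  i=14: L-U = 17 → R
  i=15: Y-T =  5 → F
  i=16: V-S =  3 → D
  i=17: O-T = 21 → V
  i=18: B-I = 19 → T
  i=19: X-G = 17 → R
  i=20: M-H =  5 → F
  i=21: X-U =  3 → D
  shifts repeat with period 5: FDVTR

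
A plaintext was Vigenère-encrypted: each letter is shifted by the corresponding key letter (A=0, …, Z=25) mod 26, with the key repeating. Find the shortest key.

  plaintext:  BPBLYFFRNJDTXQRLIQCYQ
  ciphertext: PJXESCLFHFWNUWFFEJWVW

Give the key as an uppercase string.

  i= 0: P-B = 14 → O
  i= 1: J-P = 20 → U
  i= 2: X-B = 22 → W
  i= 3: E-L = 19 → T
  i= 4: S-Y = 20 → U
  i= 5: C-F = 23 → X
  i= 6: L-F =  6 → G
  i= 7: F-R = 14 → O
  i= 8: H-N = 20 → U
  i= 9: F-J = 22 → W
  i=10: W-D = 19 → T
  i=11: N-T = 20 → U
  i=12: U-X = 23 → X
  i=13: W-Q =  6 → G
  i=14: F-R = 14 → O
  i=15: F-L = 20 → U
  i=16: E-I = 22 → W
  i=17: J-Q = 19 → T
  i=18: W-C = 20 → U
  i=19: V-Y = 23 → X
  i=20: W-Q =  6 → G
  shifts repeat with period 7: OUWTUXG

OUWTUXG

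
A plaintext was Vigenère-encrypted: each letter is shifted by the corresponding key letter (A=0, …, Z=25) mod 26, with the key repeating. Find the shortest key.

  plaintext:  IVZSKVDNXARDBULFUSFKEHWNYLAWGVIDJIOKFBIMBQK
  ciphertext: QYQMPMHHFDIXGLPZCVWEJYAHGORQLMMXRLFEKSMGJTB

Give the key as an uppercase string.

IDRUFREU

  i= 0: Q-I =  8 → I
  i= 1: Y-V =  3 → D
  i= 2: Q-Z = 17 → R
  i= 3: M-S = 20 → U
  i= 4: P-K =  5 → F
  i= 5: M-V = 17 → R
  i= 6: H-D =  4 → E
  i= 7: H-N = 20 → U
  i= 8: F-X =  8 → I
  i= 9: D-A =  3 → D
  i=10: I-R = 17 → R
  i=11: X-D = 20 → U
  i=12: G-B =  5 → F
  i=13: L-U = 17 → R
  i=14: P-L =  4 → E
  i=15: Z-F = 20 → U
  i=16: C-U =  8 → I
  i=17: V-S =  3 → D
  i=18: W-F = 17 → R
  i=19: E-K = 20 → U
  i=20: J-E =  5 → F
  i=21: Y-H = 17 → R
  i=22: A-W =  4 → E
  i=23: H-N = 20 → U
  i=24: G-Y =  8 → I
  i=25: O-L =  3 → D
  i=26: R-A = 17 → R
  i=27: Q-W = 20 → U
  i=28: L-G =  5 → F
  i=29: M-V = 17 → R
  i=30: M-I =  4 → E
  i=31: X-D = 20 → U
  i=32: R-J =  8 → I
  i=33: L-I =  3 → D
  i=34: F-O = 17 → R
  i=35: E-K = 20 → U
  i=36: K-F =  5 → F
  i=37: S-B = 17 → R
  i=38: M-I =  4 → E
  i=39: G-M = 20 → U
  i=40: J-B =  8 → I
  i=41: T-Q =  3 → D
  i=42: B-K = 17 → R
  shifts repeat with period 8: IDRUFREU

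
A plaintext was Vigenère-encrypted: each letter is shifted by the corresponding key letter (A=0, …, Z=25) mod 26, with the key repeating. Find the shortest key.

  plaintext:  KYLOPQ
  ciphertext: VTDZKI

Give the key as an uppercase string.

  i= 0: V-K = 11 → L
  i= 1: T-Y = 21 → V
  i= 2: D-L = 18 → S
  i= 3: Z-O = 11 → L
  i= 4: K-P = 21 → V
  i= 5: I-Q = 18 → S
  shifts repeat with period 3: LVS

LVS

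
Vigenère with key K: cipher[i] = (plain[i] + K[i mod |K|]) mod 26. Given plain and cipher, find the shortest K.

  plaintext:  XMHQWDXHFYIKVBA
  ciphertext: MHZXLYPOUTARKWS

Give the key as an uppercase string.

  i= 0: M-X = 15 → P
  i= 1: H-M = 21 → V
  i= 2: Z-H = 18 → S
  i= 3: X-Q =  7 → H
  i= 4: L-W = 15 → P
  i= 5: Y-D = 21 → V
  i= 6: P-X = 18 → S
  i= 7: O-H =  7 → H
  i= 8: U-F = 15 → P
  i= 9: T-Y = 21 → V
  i=10: A-I = 18 → S
  i=11: R-K =  7 → H
  i=12: K-V = 15 → P
  i=13: W-B = 21 → V
  i=14: S-A = 18 → S
  shifts repeat with period 4: PVSH

PVSH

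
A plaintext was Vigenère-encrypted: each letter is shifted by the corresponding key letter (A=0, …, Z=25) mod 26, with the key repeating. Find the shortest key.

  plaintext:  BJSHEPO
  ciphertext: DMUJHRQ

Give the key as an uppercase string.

  i= 0: D-B =  2 → C
  i= 1: M-J =  3 → D
  i= 2: U-S =  2 → C
  i= 3: J-H =  2 → C
  i= 4: H-E =  3 → D
  i= 5: R-P =  2 → C
  i= 6: Q-O =  2 → C
  shifts repeat with period 3: CDC

CDC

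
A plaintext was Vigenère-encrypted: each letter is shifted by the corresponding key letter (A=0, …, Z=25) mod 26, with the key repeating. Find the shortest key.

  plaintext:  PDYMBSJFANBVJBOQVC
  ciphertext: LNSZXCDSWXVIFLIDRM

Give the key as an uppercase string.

  i= 0: L-P = 22 → W
  i= 1: N-D = 10 → K
  i= 2: S-Y = 20 → U
  i= 3: Z-M = 13 → N
  i= 4: X-B = 22 → W
  i= 5: C-S = 10 → K
  i= 6: D-J = 20 → U
  i= 7: S-F = 13 → N
  i= 8: W-A = 22 → W
  i= 9: X-N = 10 → K
  i=10: V-B = 20 → U
  i=11: I-V = 13 → N
  i=12: F-J = 22 → W
  i=13: L-B = 10 → K
  i=14: I-O = 20 → U
  i=15: D-Q = 13 → N
  i=16: R-V = 22 → W
  i=17: M-C = 10 → K
  shifts repeat with period 4: WKUN

WKUN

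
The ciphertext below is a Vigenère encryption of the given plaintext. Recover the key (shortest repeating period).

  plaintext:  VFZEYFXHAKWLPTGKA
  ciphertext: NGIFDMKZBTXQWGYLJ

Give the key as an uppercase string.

SBJBFHN

  i= 0: N-V = 18 → S
  i= 1: G-F =  1 → B
  i= 2: I-Z =  9 → J
  i= 3: F-E =  1 → B
  i= 4: D-Y =  5 → F
  i= 5: M-F =  7 → H
  i= 6: K-X = 13 → N
  i= 7: Z-H = 18 → S
  i= 8: B-A =  1 → B
  i= 9: T-K =  9 → J
  i=10: X-W =  1 → B
  i=11: Q-L =  5 → F
  i=12: W-P =  7 → H
  i=13: G-T = 13 → N
  i=14: Y-G = 18 → S
  i=15: L-K =  1 → B
  i=16: J-A =  9 → J
  shifts repeat with period 7: SBJBFHN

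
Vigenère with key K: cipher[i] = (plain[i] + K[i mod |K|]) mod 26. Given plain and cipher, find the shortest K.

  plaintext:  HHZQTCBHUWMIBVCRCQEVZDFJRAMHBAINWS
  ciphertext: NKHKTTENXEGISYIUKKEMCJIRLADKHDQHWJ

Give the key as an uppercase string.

  i= 0: N-H =  6 → G
  i= 1: K-H =  3 → D
  i= 2: H-Z =  8 → I
  i= 3: K-Q = 20 → U
  i= 4: T-T =  0 → A
  i= 5: T-C = 17 → R
  i= 6: E-B =  3 → D
  i= 7: N-H =  6 → G
  i= 8: X-U =  3 → D
  i= 9: E-W =  8 → I
  i=10: G-M = 20 → U
  i=11: I-I =  0 → A
  i=12: S-B = 17 → R
  i=13: Y-V =  3 → D
  i=14: I-C =  6 → G
  i=15: U-R =  3 → D
  i=16: K-C =  8 → I
  i=17: K-Q = 20 → U
  i=18: E-E =  0 → A
  i=19: M-V = 17 → R
  i=20: C-Z =  3 → D
  i=21: J-D =  6 → G
  i=22: I-F =  3 → D
  i=23: R-J =  8 → I
  i=24: L-R = 20 → U
  i=25: A-A =  0 → A
  i=26: D-M = 17 → R
  i=27: K-H =  3 → D
  i=28: H-B =  6 → G
  i=29: D-A =  3 → D
  i=30: Q-I =  8 → I
  i=31: H-N = 20 → U
  i=32: W-W =  0 → A
  i=33: J-S = 17 → R
  shifts repeat with period 7: GDIUARD

GDIUARD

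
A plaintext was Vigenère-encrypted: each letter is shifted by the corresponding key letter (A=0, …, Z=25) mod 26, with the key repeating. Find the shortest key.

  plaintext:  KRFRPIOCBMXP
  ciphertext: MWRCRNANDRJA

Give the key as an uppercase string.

CFML

  i= 0: M-K =  2 → C
  i= 1: W-R =  5 → F
  i= 2: R-F = 12 → M
  i= 3: C-R = 11 → L
  i= 4: R-P =  2 → C
  i= 5: N-I =  5 → F
  i= 6: A-O = 12 → M
  i= 7: N-C = 11 → L
  i= 8: D-B =  2 → C
  i= 9: R-M =  5 → F
  i=10: J-X = 12 → M
  i=11: A-P = 11 → L
  shifts repeat with period 4: CFML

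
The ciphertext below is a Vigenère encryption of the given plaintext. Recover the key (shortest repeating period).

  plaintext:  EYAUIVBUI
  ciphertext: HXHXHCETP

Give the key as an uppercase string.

DZH

  i= 0: H-E =  3 → D
  i= 1: X-Y = 25 → Z
  i= 2: H-A =  7 → H
  i= 3: X-U =  3 → D
  i= 4: H-I = 25 → Z
  i= 5: C-V =  7 → H
  i= 6: E-B =  3 → D
  i= 7: T-U = 25 → Z
  i= 8: P-I =  7 → H
  shifts repeat with period 3: DZH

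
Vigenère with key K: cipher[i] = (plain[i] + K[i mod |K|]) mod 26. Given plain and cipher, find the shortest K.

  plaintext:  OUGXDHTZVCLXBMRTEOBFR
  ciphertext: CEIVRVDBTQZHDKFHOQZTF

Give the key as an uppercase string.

OKCYO

  i= 0: C-O = 14 → O
  i= 1: E-U = 10 → K
  i= 2: I-G =  2 → C
  i= 3: V-X = 24 → Y
  i= 4: R-D = 14 → O
  i= 5: V-H = 14 → O
  i= 6: D-T = 10 → K
  i= 7: B-Z =  2 → C
  i= 8: T-V = 24 → Y
  i= 9: Q-C = 14 → O
  i=10: Z-L = 14 → O
  i=11: H-X = 10 → K
  i=12: D-B =  2 → C
  i=13: K-M = 24 → Y
  i=14: F-R = 14 → O
  i=15: H-T = 14 → O
  i=16: O-E = 10 → K
  i=17: Q-O =  2 → C
  i=18: Z-B = 24 → Y
  i=19: T-F = 14 → O
  i=20: F-R = 14 → O
  shifts repeat with period 5: OKCYO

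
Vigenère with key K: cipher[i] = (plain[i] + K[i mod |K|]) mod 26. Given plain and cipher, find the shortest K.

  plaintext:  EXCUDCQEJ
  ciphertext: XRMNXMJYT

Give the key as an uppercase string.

  i= 0: X-E = 19 → T
  i= 1: R-X = 20 → U
  i= 2: M-C = 10 → K
  i= 3: N-U = 19 → T
  i= 4: X-D = 20 → U
  i= 5: M-C = 10 → K
  i= 6: J-Q = 19 → T
  i= 7: Y-E = 20 → U
  i= 8: T-J = 10 → K
  shifts repeat with period 3: TUK

TUK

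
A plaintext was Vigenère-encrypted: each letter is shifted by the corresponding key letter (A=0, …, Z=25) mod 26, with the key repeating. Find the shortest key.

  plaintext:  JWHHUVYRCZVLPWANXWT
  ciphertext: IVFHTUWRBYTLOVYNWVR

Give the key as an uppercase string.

ZZYA

  i= 0: I-J = 25 → Z
  i= 1: V-W = 25 → Z
  i= 2: F-H = 24 → Y
  i= 3: H-H =  0 → A
  i= 4: T-U = 25 → Z
  i= 5: U-V = 25 → Z
  i= 6: W-Y = 24 → Y
  i= 7: R-R =  0 → A
  i= 8: B-C = 25 → Z
  i= 9: Y-Z = 25 → Z
  i=10: T-V = 24 → Y
  i=11: L-L =  0 → A
  i=12: O-P = 25 → Z
  i=13: V-W = 25 → Z
  i=14: Y-A = 24 → Y
  i=15: N-N =  0 → A
  i=16: W-X = 25 → Z
  i=17: V-W = 25 → Z
  i=18: R-T = 24 → Y
  shifts repeat with period 4: ZZYA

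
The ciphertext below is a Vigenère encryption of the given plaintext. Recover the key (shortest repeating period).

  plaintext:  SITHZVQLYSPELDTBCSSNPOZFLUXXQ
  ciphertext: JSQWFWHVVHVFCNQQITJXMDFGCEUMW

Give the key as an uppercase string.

RKXPGB

  i= 0: J-S = 17 → R
  i= 1: S-I = 10 → K
  i= 2: Q-T = 23 → X
  i= 3: W-H = 15 → P
  i= 4: F-Z =  6 → G
  i= 5: W-V =  1 → B
  i= 6: H-Q = 17 → R
  i= 7: V-L = 10 → K
  i= 8: V-Y = 23 → X
  i= 9: H-S = 15 → P
  i=10: V-P =  6 → G
  i=11: F-E =  1 → B
  i=12: C-L = 17 → R
  i=13: N-D = 10 → K
  i=14: Q-T = 23 → X
  i=15: Q-B = 15 → P
  i=16: I-C =  6 → G
  i=17: T-S =  1 → B
  i=18: J-S = 17 → R
  i=19: X-N = 10 → K
  i=20: M-P = 23 → X
  i=21: D-O = 15 → P
  i=22: F-Z =  6 → G
  i=23: G-F =  1 → B
  i=24: C-L = 17 → R
  i=25: E-U = 10 → K
  i=26: U-X = 23 → X
  i=27: M-X = 15 → P
  i=28: W-Q =  6 → G
  shifts repeat with period 6: RKXPGB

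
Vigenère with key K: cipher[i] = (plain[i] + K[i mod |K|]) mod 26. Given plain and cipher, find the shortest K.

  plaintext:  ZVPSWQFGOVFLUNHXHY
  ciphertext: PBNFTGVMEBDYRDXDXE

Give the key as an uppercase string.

QGYNXQQG

  i= 0: P-Z = 16 → Q
  i= 1: B-V =  6 → G
  i= 2: N-P = 24 → Y
  i= 3: F-S = 13 → N
  i= 4: T-W = 23 → X
  i= 5: G-Q = 16 → Q
  i= 6: V-F = 16 → Q
  i= 7: M-G =  6 → G
  i= 8: E-O = 16 → Q
  i= 9: B-V =  6 → G
  i=10: D-F = 24 → Y
  i=11: Y-L = 13 → N
  i=12: R-U = 23 → X
  i=13: D-N = 16 → Q
  i=14: X-H = 16 → Q
  i=15: D-X =  6 → G
  i=16: X-H = 16 → Q
  i=17: E-Y =  6 → G
  shifts repeat with period 8: QGYNXQQG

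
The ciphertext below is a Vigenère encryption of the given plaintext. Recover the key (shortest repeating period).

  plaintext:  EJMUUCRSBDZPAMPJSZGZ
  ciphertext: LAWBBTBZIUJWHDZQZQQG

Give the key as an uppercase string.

HRKH

  i= 0: L-E =  7 → H
  i= 1: A-J = 17 → R
  i= 2: W-M = 10 → K
  i= 3: B-U =  7 → H
  i= 4: B-U =  7 → H
  i= 5: T-C = 17 → R
  i= 6: B-R = 10 → K
  i= 7: Z-S =  7 → H
  i= 8: I-B =  7 → H
  i= 9: U-D = 17 → R
  i=10: J-Z = 10 → K
  i=11: W-P =  7 → H
  i=12: H-A =  7 → H
  i=13: D-M = 17 → R
  i=14: Z-P = 10 → K
  i=15: Q-J =  7 → H
  i=16: Z-S =  7 → H
  i=17: Q-Z = 17 → R
  i=18: Q-G = 10 → K
  i=19: G-Z =  7 → H
  shifts repeat with period 4: HRKH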